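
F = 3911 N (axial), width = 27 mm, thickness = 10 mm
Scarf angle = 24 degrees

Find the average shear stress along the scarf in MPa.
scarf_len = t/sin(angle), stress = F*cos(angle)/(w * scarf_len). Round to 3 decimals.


scarf_len = 10/sin(24 deg) = 24.5859
cos(24 deg) = 0.913545
stress = 3911*0.913545/(27*24.5859) = 5.382 MPa

5.382


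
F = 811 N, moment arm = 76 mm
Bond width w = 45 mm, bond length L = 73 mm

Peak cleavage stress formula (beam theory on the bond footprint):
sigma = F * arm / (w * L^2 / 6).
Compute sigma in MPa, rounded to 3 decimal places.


sigma = (811 * 76) / (45 * 5329 / 6)
= 61636 * 6 / 239805
= 369816 / 239805
= 1.542 MPa

1.542


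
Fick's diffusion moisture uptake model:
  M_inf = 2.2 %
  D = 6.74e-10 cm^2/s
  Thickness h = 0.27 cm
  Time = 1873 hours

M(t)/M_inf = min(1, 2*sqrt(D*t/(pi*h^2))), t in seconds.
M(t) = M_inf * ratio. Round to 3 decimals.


t_sec = 1873 * 3600 = 6742800
ratio = 2*sqrt(6.74e-10*6742800/(pi*0.27^2))
= min(1, 0.281735)
= 0.281735
M(t) = 2.2 * 0.281735 = 0.620 %

0.620


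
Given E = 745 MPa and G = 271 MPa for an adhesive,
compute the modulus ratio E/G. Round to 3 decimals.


E/G ratio = 745 / 271 = 2.749

2.749


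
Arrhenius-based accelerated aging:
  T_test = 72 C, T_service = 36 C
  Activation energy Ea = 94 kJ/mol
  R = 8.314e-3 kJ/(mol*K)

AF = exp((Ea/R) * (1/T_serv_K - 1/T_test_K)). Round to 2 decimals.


T_test_K = 345.15, T_serv_K = 309.15
AF = exp((94/8.314e-3) * (1/309.15 - 1/345.15))
= 45.36

45.36


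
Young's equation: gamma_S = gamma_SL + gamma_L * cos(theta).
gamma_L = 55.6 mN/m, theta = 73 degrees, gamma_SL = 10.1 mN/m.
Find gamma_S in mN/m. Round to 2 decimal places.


cos(73 deg) = 0.292372
gamma_S = 10.1 + 55.6 * 0.292372
= 26.36 mN/m

26.36


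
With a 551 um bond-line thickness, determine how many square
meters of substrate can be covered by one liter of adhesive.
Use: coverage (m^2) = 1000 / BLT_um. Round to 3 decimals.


Coverage = 1000 / 551 = 1.815 m^2

1.815


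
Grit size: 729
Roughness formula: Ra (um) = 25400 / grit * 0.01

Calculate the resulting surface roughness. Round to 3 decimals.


Ra = 25400 / 729 * 0.01
= 0.348 um

0.348


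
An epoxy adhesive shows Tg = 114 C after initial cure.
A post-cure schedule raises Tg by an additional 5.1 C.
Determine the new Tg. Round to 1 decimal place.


New Tg = 114 + 5.1
= 119.1 C

119.1


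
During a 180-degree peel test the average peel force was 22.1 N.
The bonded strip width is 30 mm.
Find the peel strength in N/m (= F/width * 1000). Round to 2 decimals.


Peel strength = F/width * 1000
= 22.1 / 30 * 1000
= 736.67 N/m

736.67


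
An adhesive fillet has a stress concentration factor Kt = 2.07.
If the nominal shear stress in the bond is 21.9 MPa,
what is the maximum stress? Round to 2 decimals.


Max stress = 21.9 * 2.07 = 45.33 MPa

45.33


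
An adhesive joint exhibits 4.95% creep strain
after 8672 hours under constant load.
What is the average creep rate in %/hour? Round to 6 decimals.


Creep rate = strain / time
= 4.95 / 8672
= 0.000571 %/h

0.000571


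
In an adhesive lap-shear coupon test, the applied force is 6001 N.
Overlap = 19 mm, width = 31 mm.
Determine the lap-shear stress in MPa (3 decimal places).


stress = F / (overlap * width)
= 6001 / (19 * 31)
= 10.188 MPa

10.188


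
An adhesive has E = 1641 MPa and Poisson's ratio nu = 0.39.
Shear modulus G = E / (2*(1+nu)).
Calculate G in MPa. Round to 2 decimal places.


G = 1641 / (2*(1+0.39))
= 1641 / 2.78
= 590.29 MPa

590.29


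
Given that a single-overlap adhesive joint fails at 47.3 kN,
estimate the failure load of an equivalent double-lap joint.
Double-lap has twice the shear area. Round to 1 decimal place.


Double-lap factor = 2
Expected load = 47.3 * 2 = 94.6 kN

94.6


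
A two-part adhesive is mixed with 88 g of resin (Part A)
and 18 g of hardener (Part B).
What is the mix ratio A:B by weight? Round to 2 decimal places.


Mix ratio = mass_A / mass_B
= 88 / 18
= 4.89

4.89


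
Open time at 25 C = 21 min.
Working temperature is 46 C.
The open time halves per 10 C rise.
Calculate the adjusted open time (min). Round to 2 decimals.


factor = 2^((46 - 25) / 10) = 4.2871
ot = 21 / 4.2871 = 4.90 min

4.90


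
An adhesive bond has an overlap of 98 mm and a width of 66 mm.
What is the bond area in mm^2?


Bond area = overlap * width
= 98 * 66
= 6468 mm^2

6468


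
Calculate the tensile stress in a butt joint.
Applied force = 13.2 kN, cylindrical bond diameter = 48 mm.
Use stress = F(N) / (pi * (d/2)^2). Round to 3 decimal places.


A = pi * 24.0^2 = 1809.5574 mm^2
sigma = 13200.0 / 1809.5574 = 7.295 MPa

7.295


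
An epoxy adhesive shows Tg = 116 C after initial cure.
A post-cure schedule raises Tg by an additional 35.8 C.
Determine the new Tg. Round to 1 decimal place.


New Tg = 116 + 35.8
= 151.8 C

151.8


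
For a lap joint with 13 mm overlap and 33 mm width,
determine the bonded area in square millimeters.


Area = 13 * 33 = 429 mm^2

429


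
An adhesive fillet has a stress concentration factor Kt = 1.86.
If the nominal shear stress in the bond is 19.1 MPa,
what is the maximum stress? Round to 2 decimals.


Max stress = 19.1 * 1.86 = 35.53 MPa

35.53


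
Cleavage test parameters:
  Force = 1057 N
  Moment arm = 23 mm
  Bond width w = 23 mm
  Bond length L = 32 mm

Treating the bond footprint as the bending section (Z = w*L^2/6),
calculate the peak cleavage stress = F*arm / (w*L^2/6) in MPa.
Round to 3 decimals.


M = 1057 * 23 = 24311 N*mm
Z = 23 * 32^2 / 6 = 23552 / 6 mm^3
sigma = M / Z = 6 * 24311 / 23552 = 145866 / 23552
= 6.193 MPa

6.193


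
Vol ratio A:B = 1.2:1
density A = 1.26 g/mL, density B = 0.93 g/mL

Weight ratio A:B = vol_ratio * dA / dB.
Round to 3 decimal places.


Weight ratio = 1.2 * 1.26 / 0.93
= 1.626

1.626


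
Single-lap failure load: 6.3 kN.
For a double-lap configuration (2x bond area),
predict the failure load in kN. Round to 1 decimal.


Failure load = 6.3 * 2 = 12.6 kN

12.6


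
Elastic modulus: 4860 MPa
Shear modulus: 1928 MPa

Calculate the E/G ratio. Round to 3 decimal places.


E / G = 4860 / 1928 = 2.521

2.521


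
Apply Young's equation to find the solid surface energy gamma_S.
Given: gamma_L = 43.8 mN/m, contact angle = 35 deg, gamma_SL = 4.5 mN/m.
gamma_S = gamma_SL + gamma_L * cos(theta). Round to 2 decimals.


theta_rad = 35 * pi/180 = 0.610865
gamma_S = 4.5 + 43.8 * cos(0.610865)
= 40.38 mN/m

40.38


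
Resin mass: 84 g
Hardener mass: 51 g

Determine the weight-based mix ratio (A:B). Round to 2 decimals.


Ratio = 84 / 51 = 1.65

1.65


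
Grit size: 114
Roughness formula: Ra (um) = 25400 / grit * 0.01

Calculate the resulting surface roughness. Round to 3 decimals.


Ra = 25400 / 114 * 0.01
= 2.228 um

2.228


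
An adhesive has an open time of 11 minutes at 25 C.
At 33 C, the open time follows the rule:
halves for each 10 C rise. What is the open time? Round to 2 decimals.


Factor = 2^((33-25)/10) = 1.7411
Open time = 11 / 1.7411 = 6.32 min

6.32


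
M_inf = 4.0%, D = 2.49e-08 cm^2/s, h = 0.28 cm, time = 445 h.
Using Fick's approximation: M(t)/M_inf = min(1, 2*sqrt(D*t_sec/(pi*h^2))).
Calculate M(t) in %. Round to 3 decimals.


t = 1602000 s
ratio = min(1, 2*sqrt(2.49e-08*1602000/(pi*0.0784)))
= 0.804874
M(t) = 4.0 * 0.804874 = 3.219%

3.219


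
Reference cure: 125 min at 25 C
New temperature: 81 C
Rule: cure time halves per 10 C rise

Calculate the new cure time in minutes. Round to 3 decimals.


factor = 2^((81-25)/10) = 48.5029
t_new = 125 / 48.5029 = 2.577 min

2.577


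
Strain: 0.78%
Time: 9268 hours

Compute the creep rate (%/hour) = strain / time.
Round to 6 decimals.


Creep rate = 0.78 / 9268
= 0.000084 %/h

0.000084


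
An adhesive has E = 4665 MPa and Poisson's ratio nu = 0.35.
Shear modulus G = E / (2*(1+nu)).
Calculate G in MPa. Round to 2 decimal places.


G = 4665 / (2*(1+0.35))
= 4665 / 2.70
= 1727.78 MPa

1727.78


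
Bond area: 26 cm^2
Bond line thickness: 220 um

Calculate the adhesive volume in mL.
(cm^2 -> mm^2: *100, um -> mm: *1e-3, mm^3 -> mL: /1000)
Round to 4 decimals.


V = 26*100 * 220*1e-3 / 1000
= 0.5720 mL

0.5720


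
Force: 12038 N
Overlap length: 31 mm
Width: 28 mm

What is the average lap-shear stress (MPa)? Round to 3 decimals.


Average shear stress = F / (overlap * width)
= 12038 / (31 * 28)
= 13.869 MPa

13.869


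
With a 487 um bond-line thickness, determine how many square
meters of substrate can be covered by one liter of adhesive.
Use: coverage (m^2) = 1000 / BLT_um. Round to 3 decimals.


Coverage = 1000 / 487 = 2.053 m^2

2.053


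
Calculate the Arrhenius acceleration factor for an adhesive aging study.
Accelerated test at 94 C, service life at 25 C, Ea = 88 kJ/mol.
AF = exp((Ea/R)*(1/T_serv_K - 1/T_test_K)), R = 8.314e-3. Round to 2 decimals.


T_test = 367.15 K, T_serv = 298.15 K
Ea/R = 88 / 0.008314 = 10584.56
AF = exp(10584.56 * (1/298.15 - 1/367.15))
= 789.82

789.82


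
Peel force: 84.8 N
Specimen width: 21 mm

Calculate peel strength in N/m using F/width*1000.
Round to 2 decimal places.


Peel strength = 84.8 / 21 * 1000 = 4038.10 N/m

4038.10


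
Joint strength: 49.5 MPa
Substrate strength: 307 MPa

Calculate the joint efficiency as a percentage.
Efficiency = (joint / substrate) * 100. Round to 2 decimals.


Efficiency = (49.5 / 307) * 100 = 16.12%

16.12


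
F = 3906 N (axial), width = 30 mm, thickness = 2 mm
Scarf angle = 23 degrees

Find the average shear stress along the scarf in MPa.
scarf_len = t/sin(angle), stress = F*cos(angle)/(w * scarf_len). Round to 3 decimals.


scarf_len = 2/sin(23 deg) = 5.1186
cos(23 deg) = 0.920505
stress = 3906*0.920505/(30*5.1186) = 23.415 MPa

23.415


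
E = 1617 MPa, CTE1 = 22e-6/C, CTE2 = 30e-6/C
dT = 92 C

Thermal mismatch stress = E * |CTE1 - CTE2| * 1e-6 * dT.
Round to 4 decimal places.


= 1617 * 8e-6 * 92
= 1.1901 MPa

1.1901


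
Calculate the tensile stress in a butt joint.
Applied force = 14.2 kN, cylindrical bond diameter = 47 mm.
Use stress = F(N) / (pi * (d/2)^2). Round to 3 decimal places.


A = pi * 23.5^2 = 1734.9445 mm^2
sigma = 14200.0 / 1734.9445 = 8.185 MPa

8.185


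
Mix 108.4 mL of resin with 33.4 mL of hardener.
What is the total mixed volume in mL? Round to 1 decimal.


Total = 108.4 + 33.4 = 141.8 mL

141.8


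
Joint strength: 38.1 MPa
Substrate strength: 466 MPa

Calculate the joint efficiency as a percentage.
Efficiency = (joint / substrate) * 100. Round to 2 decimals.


Efficiency = (38.1 / 466) * 100 = 8.18%

8.18


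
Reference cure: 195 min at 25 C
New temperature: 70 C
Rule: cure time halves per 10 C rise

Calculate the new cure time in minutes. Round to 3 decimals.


factor = 2^((70-25)/10) = 22.6274
t_new = 195 / 22.6274 = 8.618 min

8.618


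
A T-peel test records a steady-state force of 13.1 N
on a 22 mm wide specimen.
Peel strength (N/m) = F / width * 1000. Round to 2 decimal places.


Peel strength = 13.1 / 22 * 1000
= 595.45 N/m

595.45


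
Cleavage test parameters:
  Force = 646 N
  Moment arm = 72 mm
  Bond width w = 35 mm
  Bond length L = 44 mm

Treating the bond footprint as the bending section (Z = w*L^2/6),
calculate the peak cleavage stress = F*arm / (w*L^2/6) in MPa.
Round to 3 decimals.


M = 646 * 72 = 46512 N*mm
Z = 35 * 44^2 / 6 = 67760 / 6 mm^3
sigma = M / Z = 6 * 46512 / 67760 = 279072 / 67760
= 4.119 MPa

4.119


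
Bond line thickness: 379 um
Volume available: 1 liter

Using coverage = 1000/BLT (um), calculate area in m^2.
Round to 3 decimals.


1 L = 1e6 mm^3, thickness = 379 um = 0.379 mm
Area = 1e6 / 0.379 mm^2 = (1e6 / 0.379) / 1e6 m^2 = 1000 / 379 m^2
= 2.639 m^2

2.639


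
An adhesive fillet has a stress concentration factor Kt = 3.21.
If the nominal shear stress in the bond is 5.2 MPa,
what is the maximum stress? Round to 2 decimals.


Max stress = 5.2 * 3.21 = 16.69 MPa

16.69


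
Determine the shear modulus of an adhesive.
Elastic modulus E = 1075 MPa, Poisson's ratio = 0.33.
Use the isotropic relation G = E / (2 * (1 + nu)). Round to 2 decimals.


G = 1075 / (2*(1+0.33)) = 1075 / 2.66
= 404.14 MPa

404.14


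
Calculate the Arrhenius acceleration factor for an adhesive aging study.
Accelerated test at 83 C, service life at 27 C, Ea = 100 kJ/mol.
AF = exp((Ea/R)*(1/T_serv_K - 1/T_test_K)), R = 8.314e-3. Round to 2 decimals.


T_test = 356.15 K, T_serv = 300.15 K
Ea/R = 100 / 0.008314 = 12027.90
AF = exp(12027.90 * (1/300.15 - 1/356.15))
= 545.09

545.09


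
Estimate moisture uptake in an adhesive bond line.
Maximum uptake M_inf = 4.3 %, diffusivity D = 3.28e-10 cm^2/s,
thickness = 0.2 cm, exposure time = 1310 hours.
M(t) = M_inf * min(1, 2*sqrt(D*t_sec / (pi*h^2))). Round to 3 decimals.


Convert time: 1310 h = 4716000 s
ratio = min(1, 2*sqrt(3.28e-10*4716000/(pi*0.2^2)))
= 0.221896
M(t) = 4.3 * 0.221896 = 0.954%

0.954


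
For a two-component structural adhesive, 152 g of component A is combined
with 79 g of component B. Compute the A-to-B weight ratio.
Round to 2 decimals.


Weight ratio A:B = 152 / 79
= 1.92

1.92


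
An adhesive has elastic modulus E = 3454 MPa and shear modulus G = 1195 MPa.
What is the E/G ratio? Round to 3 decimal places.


E/G = 3454 / 1195 = 2.890

2.890


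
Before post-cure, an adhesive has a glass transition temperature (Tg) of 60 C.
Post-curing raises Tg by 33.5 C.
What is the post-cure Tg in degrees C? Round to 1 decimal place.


Tg_post = Tg_base + delta_Tg
= 60 + 33.5
= 93.5 C

93.5


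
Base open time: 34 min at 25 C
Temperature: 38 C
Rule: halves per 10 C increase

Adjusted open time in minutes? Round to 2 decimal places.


Acceleration = 2^((38-25)/10) = 2.4623
Open time = 34 / 2.4623 = 13.81 min

13.81


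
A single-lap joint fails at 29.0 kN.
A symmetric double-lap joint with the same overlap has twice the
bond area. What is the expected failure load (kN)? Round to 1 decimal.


Double-lap load = 2 * 29.0 = 58.0 kN

58.0


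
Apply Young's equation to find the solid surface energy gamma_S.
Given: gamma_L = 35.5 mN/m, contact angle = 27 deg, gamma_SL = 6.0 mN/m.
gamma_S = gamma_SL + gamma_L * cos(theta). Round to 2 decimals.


theta_rad = 27 * pi/180 = 0.471239
gamma_S = 6.0 + 35.5 * cos(0.471239)
= 37.63 mN/m

37.63


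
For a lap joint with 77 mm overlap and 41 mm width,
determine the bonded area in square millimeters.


Area = 77 * 41 = 3157 mm^2

3157


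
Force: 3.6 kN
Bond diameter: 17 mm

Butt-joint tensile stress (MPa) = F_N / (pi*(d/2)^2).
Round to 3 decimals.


F_N = 3.6 * 1000 = 3600.0 N
A = pi*(8.5)^2 = 226.9801 mm^2
stress = 3600.0 / 226.9801 = 15.860 MPa

15.860


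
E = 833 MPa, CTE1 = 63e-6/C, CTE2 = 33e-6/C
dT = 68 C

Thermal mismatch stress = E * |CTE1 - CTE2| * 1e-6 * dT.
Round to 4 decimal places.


= 833 * 30e-6 * 68
= 1.6993 MPa

1.6993


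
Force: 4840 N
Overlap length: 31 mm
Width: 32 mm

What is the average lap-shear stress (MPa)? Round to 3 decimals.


Average shear stress = F / (overlap * width)
= 4840 / (31 * 32)
= 4.879 MPa

4.879


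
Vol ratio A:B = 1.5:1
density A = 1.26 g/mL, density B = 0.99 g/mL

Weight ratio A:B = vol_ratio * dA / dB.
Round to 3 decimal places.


Weight ratio = 1.5 * 1.26 / 0.99
= 1.909

1.909


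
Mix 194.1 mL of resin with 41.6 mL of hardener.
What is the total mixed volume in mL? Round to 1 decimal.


Total = 194.1 + 41.6 = 235.7 mL

235.7


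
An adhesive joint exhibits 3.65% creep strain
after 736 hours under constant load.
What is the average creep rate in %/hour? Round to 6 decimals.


Creep rate = strain / time
= 3.65 / 736
= 0.004959 %/h

0.004959


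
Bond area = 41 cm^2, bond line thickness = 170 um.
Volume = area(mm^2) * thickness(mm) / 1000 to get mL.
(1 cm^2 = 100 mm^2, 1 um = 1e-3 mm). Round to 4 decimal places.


area_mm2 = 41 * 100 = 4100
blt_mm = 170 * 1e-3 = 0.17
vol_mm3 = 4100 * 0.17 = 697.0
vol_mL = 697.0 / 1000 = 0.6970 mL

0.6970


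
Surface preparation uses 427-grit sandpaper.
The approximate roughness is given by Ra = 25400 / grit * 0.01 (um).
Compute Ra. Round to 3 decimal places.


Ra = 25400 / 427 * 0.01
= 254 / 427
= 0.595 um

0.595


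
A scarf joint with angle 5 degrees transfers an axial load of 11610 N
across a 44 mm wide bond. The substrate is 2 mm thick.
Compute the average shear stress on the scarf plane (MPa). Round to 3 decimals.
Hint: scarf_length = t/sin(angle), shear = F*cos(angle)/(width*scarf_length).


scarf_length = 2 / sin(5 deg) = 22.9474 mm
cos(5 deg) = 0.996195
shear stress = 11610 * 0.996195 / (44 * 22.9474)
= 11.455 MPa

11.455


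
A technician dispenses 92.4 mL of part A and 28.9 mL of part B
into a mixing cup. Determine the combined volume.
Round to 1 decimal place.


Combined volume = 92.4 + 28.9
= 121.3 mL

121.3


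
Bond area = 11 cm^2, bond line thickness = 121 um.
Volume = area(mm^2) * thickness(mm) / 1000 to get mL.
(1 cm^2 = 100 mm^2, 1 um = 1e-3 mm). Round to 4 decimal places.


area_mm2 = 11 * 100 = 1100
blt_mm = 121 * 1e-3 = 0.121
vol_mm3 = 1100 * 0.121 = 133.1
vol_mL = 133.1 / 1000 = 0.1331 mL

0.1331


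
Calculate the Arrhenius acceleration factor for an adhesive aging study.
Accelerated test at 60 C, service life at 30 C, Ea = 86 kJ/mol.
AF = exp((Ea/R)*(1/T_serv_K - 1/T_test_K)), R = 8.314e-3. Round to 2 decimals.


T_test = 333.15 K, T_serv = 303.15 K
Ea/R = 86 / 0.008314 = 10344.00
AF = exp(10344.00 * (1/303.15 - 1/333.15))
= 21.60

21.60


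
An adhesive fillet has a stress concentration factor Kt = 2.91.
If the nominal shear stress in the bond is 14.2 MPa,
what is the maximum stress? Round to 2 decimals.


Max stress = 14.2 * 2.91 = 41.32 MPa

41.32


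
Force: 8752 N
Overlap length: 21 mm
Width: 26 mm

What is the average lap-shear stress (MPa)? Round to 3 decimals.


Average shear stress = F / (overlap * width)
= 8752 / (21 * 26)
= 16.029 MPa

16.029


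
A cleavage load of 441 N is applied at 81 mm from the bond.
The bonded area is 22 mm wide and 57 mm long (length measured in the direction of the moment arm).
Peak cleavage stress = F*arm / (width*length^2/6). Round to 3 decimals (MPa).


Moment = 441 * 81 = 35721 N*mm
Section modulus = 22 * 3249 / 6 = 71478 / 6 mm^3
Stress = 35721 / (71478 / 6) = 214326 / 71478
= 2.998 MPa

2.998


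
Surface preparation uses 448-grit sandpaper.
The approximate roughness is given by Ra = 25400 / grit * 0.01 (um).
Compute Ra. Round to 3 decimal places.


Ra = 25400 / 448 * 0.01
= 254 / 448
= 0.567 um

0.567


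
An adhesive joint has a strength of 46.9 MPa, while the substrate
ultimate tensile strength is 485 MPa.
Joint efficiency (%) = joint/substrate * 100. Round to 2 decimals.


Efficiency = 46.9 / 485 * 100
= 9.67%

9.67


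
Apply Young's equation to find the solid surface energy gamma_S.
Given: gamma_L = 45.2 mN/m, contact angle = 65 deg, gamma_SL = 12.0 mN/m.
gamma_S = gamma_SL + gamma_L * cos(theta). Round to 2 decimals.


theta_rad = 65 * pi/180 = 1.134464
gamma_S = 12.0 + 45.2 * cos(1.134464)
= 31.10 mN/m

31.10


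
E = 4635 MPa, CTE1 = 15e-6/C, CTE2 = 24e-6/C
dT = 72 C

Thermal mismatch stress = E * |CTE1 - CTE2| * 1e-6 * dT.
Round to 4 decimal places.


= 4635 * 9e-6 * 72
= 3.0035 MPa

3.0035


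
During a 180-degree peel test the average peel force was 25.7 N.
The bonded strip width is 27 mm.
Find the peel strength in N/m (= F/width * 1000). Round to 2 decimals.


Peel strength = F/width * 1000
= 25.7 / 27 * 1000
= 951.85 N/m

951.85


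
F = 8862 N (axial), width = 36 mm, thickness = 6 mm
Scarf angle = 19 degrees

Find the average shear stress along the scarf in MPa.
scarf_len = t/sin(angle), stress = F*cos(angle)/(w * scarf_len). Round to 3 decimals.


scarf_len = 6/sin(19 deg) = 18.4293
cos(19 deg) = 0.945519
stress = 8862*0.945519/(36*18.4293) = 12.630 MPa

12.630


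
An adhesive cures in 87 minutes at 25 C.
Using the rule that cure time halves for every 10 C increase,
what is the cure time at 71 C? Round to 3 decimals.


Factor = 2^((71 - 25) / 10) = 24.2515
Cure time = 87 / 24.2515
= 3.587 minutes

3.587


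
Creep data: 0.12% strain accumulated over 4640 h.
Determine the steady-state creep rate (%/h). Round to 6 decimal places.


Rate = 0.12 / 4640 = 0.000026 %/h

0.000026


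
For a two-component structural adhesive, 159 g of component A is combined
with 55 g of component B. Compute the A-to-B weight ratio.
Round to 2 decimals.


Weight ratio A:B = 159 / 55
= 2.89

2.89


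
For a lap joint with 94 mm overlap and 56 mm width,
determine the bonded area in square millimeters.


Area = 94 * 56 = 5264 mm^2

5264


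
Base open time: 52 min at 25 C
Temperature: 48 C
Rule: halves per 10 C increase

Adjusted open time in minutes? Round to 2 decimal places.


Acceleration = 2^((48-25)/10) = 4.9246
Open time = 52 / 4.9246 = 10.56 min

10.56


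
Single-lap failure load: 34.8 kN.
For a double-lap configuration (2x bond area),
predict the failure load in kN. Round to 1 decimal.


Failure load = 34.8 * 2 = 69.6 kN

69.6


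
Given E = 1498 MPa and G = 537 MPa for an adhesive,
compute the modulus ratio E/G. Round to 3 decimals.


E/G ratio = 1498 / 537 = 2.790

2.790


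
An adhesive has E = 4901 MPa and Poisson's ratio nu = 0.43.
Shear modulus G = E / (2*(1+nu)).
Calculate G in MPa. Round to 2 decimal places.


G = 4901 / (2*(1+0.43))
= 4901 / 2.86
= 1713.64 MPa

1713.64


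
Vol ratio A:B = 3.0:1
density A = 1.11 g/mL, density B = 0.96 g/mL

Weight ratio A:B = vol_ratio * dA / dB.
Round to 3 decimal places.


Weight ratio = 3.0 * 1.11 / 0.96
= 3.469

3.469


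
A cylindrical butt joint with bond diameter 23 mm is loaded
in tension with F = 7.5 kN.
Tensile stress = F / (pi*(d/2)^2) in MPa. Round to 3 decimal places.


Area = pi * (23/2)^2 = 415.4756 mm^2
Stress = 7.5*1000 / 415.4756
= 18.052 MPa

18.052


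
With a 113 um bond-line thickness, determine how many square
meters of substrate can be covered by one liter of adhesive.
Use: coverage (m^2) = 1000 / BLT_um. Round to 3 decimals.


Coverage = 1000 / 113 = 8.850 m^2

8.850


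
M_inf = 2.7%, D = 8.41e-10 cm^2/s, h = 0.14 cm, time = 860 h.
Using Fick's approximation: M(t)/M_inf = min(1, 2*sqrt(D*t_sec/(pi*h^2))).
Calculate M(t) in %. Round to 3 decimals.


t = 3096000 s
ratio = min(1, 2*sqrt(8.41e-10*3096000/(pi*0.0196)))
= 0.411269
M(t) = 2.7 * 0.411269 = 1.110%

1.110


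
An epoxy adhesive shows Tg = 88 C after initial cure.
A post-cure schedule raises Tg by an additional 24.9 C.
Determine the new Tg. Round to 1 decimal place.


New Tg = 88 + 24.9
= 112.9 C

112.9


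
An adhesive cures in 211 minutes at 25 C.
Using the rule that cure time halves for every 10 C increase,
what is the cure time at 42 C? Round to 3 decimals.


Factor = 2^((42 - 25) / 10) = 3.2490
Cure time = 211 / 3.2490
= 64.943 minutes

64.943


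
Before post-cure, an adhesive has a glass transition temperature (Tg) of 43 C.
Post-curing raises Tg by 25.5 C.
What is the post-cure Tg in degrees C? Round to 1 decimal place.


Tg_post = Tg_base + delta_Tg
= 43 + 25.5
= 68.5 C

68.5


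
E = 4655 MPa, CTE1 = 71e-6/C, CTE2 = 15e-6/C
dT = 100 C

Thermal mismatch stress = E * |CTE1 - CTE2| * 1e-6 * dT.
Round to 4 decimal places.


= 4655 * 56e-6 * 100
= 26.0680 MPa

26.0680


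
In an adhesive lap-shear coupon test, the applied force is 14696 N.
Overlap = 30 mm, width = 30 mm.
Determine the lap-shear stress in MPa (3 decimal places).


stress = F / (overlap * width)
= 14696 / (30 * 30)
= 16.329 MPa

16.329


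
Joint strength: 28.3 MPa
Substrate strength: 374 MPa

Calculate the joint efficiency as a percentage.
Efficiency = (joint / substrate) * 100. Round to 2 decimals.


Efficiency = (28.3 / 374) * 100 = 7.57%

7.57


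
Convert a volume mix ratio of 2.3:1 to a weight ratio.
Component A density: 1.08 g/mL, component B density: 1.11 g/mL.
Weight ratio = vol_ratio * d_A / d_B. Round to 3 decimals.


= 2.3 * 1.08 / 1.11 = 2.238

2.238


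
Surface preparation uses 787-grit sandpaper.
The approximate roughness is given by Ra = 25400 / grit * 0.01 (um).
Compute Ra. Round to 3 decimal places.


Ra = 25400 / 787 * 0.01
= 254 / 787
= 0.323 um

0.323


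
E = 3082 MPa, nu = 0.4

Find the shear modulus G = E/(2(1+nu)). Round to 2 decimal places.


G = 3082 / (2 * 1.40)
= 1100.71 MPa

1100.71


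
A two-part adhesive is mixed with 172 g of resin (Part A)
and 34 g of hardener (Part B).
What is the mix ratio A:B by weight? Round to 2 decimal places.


Mix ratio = mass_A / mass_B
= 172 / 34
= 5.06

5.06


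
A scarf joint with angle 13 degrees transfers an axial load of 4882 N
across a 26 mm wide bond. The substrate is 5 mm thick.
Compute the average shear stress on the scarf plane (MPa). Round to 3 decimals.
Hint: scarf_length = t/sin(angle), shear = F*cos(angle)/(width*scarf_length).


scarf_length = 5 / sin(13 deg) = 22.2271 mm
cos(13 deg) = 0.974370
shear stress = 4882 * 0.974370 / (26 * 22.2271)
= 8.231 MPa

8.231


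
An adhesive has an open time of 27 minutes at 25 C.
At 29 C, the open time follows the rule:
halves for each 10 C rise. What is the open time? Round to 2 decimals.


Factor = 2^((29-25)/10) = 1.3195
Open time = 27 / 1.3195 = 20.46 min

20.46


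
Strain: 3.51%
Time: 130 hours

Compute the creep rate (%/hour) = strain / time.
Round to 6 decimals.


Creep rate = 3.51 / 130
= 0.027000 %/h

0.027000


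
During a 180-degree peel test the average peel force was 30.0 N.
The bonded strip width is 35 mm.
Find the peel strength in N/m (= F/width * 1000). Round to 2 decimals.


Peel strength = F/width * 1000
= 30.0 / 35 * 1000
= 857.14 N/m

857.14


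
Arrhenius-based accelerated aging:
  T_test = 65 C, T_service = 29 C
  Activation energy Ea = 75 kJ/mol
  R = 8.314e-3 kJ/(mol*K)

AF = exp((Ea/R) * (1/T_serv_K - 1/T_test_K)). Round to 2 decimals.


T_test_K = 338.15, T_serv_K = 302.15
AF = exp((75/8.314e-3) * (1/302.15 - 1/338.15))
= 24.01

24.01


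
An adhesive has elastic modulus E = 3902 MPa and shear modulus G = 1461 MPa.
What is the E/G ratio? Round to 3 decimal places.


E/G = 3902 / 1461 = 2.671

2.671


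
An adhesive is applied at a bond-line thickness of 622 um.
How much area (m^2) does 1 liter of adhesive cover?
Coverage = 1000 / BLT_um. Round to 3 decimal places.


Coverage = 1000 / 622 = 1.608 m^2

1.608


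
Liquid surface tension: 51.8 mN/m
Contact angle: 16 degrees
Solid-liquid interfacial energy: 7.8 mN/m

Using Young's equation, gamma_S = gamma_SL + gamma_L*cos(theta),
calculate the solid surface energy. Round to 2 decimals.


gamma_S = 7.8 + 51.8 * cos(16)
= 57.59 mN/m

57.59


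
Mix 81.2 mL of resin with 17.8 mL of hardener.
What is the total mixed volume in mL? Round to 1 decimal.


Total = 81.2 + 17.8 = 99.0 mL

99.0


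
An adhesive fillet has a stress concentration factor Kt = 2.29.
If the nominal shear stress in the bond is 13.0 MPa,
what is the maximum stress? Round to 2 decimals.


Max stress = 13.0 * 2.29 = 29.77 MPa

29.77


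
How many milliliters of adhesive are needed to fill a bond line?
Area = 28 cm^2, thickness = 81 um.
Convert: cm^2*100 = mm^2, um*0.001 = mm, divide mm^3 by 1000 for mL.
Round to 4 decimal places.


= (28 * 100) * (81 * 0.001) / 1000
= 0.2268 mL

0.2268


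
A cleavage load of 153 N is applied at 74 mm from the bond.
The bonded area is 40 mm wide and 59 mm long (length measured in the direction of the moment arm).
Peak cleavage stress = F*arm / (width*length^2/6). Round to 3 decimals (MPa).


Moment = 153 * 74 = 11322 N*mm
Section modulus = 40 * 3481 / 6 = 139240 / 6 mm^3
Stress = 11322 / (139240 / 6) = 67932 / 139240
= 0.488 MPa

0.488


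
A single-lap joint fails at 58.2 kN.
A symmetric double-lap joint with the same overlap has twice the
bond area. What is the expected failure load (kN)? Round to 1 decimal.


Double-lap load = 2 * 58.2 = 116.4 kN

116.4


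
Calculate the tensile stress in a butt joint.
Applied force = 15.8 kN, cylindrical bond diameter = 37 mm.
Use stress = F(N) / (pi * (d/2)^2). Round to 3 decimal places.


A = pi * 18.5^2 = 1075.2101 mm^2
sigma = 15800.0 / 1075.2101 = 14.695 MPa

14.695


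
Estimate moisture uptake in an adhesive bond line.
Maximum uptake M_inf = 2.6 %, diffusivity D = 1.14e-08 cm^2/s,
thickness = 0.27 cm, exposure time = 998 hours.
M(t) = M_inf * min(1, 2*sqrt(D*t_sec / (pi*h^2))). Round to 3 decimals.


Convert time: 998 h = 3592800 s
ratio = min(1, 2*sqrt(1.14e-08*3592800/(pi*0.27^2)))
= 0.845786
M(t) = 2.6 * 0.845786 = 2.199%

2.199


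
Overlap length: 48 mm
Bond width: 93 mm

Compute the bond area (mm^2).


Bond area = 48 * 93 = 4464 mm^2

4464


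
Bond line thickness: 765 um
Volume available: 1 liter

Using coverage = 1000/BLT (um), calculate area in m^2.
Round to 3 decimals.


1 L = 1e6 mm^3, thickness = 765 um = 0.765 mm
Area = 1e6 / 0.765 mm^2 = (1e6 / 0.765) / 1e6 m^2 = 1000 / 765 m^2
= 1.307 m^2

1.307


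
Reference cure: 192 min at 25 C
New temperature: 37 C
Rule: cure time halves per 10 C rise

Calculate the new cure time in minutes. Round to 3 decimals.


factor = 2^((37-25)/10) = 2.2974
t_new = 192 / 2.2974 = 83.573 min

83.573


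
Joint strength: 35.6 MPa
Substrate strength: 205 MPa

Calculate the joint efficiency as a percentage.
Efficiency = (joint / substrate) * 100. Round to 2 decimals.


Efficiency = (35.6 / 205) * 100 = 17.37%

17.37


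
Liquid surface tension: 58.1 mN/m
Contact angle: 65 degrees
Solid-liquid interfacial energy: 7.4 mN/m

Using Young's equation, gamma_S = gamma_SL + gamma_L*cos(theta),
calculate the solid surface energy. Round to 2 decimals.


gamma_S = 7.4 + 58.1 * cos(65)
= 31.95 mN/m

31.95


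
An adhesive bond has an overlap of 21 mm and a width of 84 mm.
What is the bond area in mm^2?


Bond area = overlap * width
= 21 * 84
= 1764 mm^2

1764


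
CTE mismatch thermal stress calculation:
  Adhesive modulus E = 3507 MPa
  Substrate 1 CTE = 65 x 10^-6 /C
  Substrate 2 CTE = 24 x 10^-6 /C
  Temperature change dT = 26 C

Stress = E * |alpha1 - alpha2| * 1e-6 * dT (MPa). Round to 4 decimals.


delta_alpha = |65 - 24| = 41 x 10^-6/C
Stress = 3507 * 41e-6 * 26
= 3.7385 MPa

3.7385


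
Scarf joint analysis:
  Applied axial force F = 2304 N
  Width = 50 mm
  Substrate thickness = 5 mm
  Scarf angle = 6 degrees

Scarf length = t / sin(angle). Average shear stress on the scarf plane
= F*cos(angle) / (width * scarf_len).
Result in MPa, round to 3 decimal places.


Scarf length = 5 / sin(6 deg) = 47.8339 mm
cos(6 deg) = 0.994522
Shear = 2304 * 0.994522 / (50 * 47.8339)
= 0.958 MPa

0.958


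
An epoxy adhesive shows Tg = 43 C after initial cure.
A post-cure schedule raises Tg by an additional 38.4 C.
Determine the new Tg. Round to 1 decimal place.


New Tg = 43 + 38.4
= 81.4 C

81.4


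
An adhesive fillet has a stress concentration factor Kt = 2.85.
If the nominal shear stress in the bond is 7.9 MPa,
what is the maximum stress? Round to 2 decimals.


Max stress = 7.9 * 2.85 = 22.52 MPa

22.52


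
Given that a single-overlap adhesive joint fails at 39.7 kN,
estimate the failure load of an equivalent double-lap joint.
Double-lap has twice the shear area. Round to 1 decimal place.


Double-lap factor = 2
Expected load = 39.7 * 2 = 79.4 kN

79.4


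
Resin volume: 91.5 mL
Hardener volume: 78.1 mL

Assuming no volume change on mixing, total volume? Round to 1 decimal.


V_total = 91.5 + 78.1 = 169.6 mL

169.6


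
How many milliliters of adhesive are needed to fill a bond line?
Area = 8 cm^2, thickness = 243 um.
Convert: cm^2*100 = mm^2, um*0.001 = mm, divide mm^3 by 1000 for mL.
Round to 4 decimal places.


= (8 * 100) * (243 * 0.001) / 1000
= 0.1944 mL

0.1944


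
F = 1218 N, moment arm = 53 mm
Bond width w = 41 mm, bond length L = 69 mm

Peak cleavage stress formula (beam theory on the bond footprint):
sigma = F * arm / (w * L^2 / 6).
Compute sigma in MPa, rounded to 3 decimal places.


sigma = (1218 * 53) / (41 * 4761 / 6)
= 64554 * 6 / 195201
= 387324 / 195201
= 1.984 MPa

1.984


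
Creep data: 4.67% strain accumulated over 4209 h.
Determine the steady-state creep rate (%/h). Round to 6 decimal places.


Rate = 4.67 / 4209 = 0.001110 %/h

0.001110


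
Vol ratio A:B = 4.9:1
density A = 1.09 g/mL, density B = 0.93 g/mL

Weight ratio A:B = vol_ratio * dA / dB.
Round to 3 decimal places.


Weight ratio = 4.9 * 1.09 / 0.93
= 5.743

5.743


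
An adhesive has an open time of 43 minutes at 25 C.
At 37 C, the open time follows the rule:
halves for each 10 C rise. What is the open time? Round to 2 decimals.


Factor = 2^((37-25)/10) = 2.2974
Open time = 43 / 2.2974 = 18.72 min

18.72


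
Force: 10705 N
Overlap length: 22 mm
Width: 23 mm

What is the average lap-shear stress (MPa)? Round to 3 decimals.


Average shear stress = F / (overlap * width)
= 10705 / (22 * 23)
= 21.156 MPa

21.156


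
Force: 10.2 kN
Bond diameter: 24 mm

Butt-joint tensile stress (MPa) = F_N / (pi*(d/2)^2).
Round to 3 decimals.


F_N = 10.2 * 1000 = 10200.0 N
A = pi*(12.0)^2 = 452.3893 mm^2
stress = 10200.0 / 452.3893 = 22.547 MPa

22.547


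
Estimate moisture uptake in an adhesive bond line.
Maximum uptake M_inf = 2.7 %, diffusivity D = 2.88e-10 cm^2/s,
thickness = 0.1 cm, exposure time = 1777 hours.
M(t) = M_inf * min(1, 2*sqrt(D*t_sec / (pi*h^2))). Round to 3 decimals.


Convert time: 1777 h = 6397200 s
ratio = min(1, 2*sqrt(2.88e-10*6397200/(pi*0.1^2)))
= 0.484335
M(t) = 2.7 * 0.484335 = 1.308%

1.308


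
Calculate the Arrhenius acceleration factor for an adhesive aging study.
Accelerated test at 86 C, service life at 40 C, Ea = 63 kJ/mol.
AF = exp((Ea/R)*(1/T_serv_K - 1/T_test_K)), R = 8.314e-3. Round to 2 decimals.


T_test = 359.15 K, T_serv = 313.15 K
Ea/R = 63 / 0.008314 = 7577.58
AF = exp(7577.58 * (1/313.15 - 1/359.15))
= 22.18

22.18


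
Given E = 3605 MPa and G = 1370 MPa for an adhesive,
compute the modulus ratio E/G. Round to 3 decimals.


E/G ratio = 3605 / 1370 = 2.631

2.631


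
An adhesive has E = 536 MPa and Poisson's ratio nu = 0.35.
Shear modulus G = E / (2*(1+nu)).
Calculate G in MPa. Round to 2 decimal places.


G = 536 / (2*(1+0.35))
= 536 / 2.70
= 198.52 MPa

198.52


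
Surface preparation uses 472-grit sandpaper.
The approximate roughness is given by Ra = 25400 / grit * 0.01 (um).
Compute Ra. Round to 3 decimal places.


Ra = 25400 / 472 * 0.01
= 254 / 472
= 0.538 um

0.538


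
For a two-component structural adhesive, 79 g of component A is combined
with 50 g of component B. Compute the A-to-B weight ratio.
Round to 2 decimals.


Weight ratio A:B = 79 / 50
= 1.58

1.58


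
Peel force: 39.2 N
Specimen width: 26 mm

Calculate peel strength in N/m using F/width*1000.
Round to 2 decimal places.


Peel strength = 39.2 / 26 * 1000 = 1507.69 N/m

1507.69


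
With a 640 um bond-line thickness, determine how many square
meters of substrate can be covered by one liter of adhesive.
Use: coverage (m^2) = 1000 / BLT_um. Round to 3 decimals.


Coverage = 1000 / 640 = 1.563 m^2

1.563


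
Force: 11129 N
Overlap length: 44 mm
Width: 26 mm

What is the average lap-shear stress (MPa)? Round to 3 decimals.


Average shear stress = F / (overlap * width)
= 11129 / (44 * 26)
= 9.728 MPa

9.728


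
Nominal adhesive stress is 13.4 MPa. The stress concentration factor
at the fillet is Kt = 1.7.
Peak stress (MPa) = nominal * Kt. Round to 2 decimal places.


Peak = 13.4 * 1.7 = 22.78 MPa

22.78


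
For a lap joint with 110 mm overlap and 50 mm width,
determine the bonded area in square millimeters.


Area = 110 * 50 = 5500 mm^2

5500


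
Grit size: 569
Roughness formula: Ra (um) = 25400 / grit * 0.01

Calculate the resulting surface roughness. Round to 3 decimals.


Ra = 25400 / 569 * 0.01
= 0.446 um

0.446


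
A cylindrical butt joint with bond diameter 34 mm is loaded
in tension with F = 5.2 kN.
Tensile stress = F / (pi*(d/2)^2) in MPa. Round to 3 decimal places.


Area = pi * (34/2)^2 = 907.9203 mm^2
Stress = 5.2*1000 / 907.9203
= 5.727 MPa

5.727


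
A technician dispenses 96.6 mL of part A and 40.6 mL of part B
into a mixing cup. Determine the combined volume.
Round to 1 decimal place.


Combined volume = 96.6 + 40.6
= 137.2 mL

137.2


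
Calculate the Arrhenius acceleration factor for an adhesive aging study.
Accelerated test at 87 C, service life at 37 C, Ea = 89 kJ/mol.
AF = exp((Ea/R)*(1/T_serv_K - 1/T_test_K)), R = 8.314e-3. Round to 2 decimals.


T_test = 360.15 K, T_serv = 310.15 K
Ea/R = 89 / 0.008314 = 10704.84
AF = exp(10704.84 * (1/310.15 - 1/360.15))
= 120.51

120.51


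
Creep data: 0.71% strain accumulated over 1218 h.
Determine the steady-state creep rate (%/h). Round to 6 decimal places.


Rate = 0.71 / 1218 = 0.000583 %/h

0.000583


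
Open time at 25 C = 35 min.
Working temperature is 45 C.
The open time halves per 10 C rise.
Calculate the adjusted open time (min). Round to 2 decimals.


factor = 2^((45 - 25) / 10) = 4.0000
ot = 35 / 4.0000 = 8.75 min

8.75


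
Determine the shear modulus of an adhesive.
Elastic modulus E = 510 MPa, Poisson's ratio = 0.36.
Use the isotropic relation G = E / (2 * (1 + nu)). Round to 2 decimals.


G = 510 / (2*(1+0.36)) = 510 / 2.72
= 187.50 MPa

187.50


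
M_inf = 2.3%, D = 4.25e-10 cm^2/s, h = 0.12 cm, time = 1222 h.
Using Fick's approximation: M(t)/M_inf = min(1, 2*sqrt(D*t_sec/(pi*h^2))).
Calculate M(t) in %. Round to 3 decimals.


t = 4399200 s
ratio = min(1, 2*sqrt(4.25e-10*4399200/(pi*0.0144)))
= 0.406589
M(t) = 2.3 * 0.406589 = 0.935%

0.935


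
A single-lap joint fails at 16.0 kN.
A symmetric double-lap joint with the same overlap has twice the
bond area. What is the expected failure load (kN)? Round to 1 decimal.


Double-lap load = 2 * 16.0 = 32.0 kN

32.0


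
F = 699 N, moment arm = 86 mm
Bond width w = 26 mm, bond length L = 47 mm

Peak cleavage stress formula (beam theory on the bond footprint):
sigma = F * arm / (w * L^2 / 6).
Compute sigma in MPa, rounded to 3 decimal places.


sigma = (699 * 86) / (26 * 2209 / 6)
= 60114 * 6 / 57434
= 360684 / 57434
= 6.280 MPa

6.280


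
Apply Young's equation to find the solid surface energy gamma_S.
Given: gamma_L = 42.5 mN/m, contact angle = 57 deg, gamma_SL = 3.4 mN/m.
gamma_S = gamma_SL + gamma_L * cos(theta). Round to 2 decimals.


theta_rad = 57 * pi/180 = 0.994838
gamma_S = 3.4 + 42.5 * cos(0.994838)
= 26.55 mN/m

26.55


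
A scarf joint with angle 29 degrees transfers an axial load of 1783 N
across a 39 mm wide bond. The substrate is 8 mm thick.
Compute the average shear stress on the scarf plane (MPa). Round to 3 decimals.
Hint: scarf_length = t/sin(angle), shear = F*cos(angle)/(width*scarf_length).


scarf_length = 8 / sin(29 deg) = 16.5013 mm
cos(29 deg) = 0.874620
shear stress = 1783 * 0.874620 / (39 * 16.5013)
= 2.423 MPa

2.423


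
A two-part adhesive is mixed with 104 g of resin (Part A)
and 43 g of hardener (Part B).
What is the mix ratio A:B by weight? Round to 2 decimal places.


Mix ratio = mass_A / mass_B
= 104 / 43
= 2.42

2.42


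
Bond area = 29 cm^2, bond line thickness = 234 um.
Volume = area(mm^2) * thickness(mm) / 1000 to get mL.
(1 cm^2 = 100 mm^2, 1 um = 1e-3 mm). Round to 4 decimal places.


area_mm2 = 29 * 100 = 2900
blt_mm = 234 * 1e-3 = 0.234
vol_mm3 = 2900 * 0.234 = 678.6
vol_mL = 678.6 / 1000 = 0.6786 mL

0.6786


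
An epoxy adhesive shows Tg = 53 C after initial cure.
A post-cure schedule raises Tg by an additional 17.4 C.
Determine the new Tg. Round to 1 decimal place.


New Tg = 53 + 17.4
= 70.4 C

70.4
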